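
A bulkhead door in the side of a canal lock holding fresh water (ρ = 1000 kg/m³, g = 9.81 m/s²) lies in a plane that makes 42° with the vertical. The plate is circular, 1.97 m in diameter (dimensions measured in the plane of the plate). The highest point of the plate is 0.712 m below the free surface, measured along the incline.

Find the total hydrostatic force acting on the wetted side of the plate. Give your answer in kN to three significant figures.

γ = ρg = 1000 × 9.81 = 9810 N/m³ = 9.81 kN/m³.
The plate makes 42° with the vertical, i.e. θ = 90° − 42° = 48° to the horizontal. Measuring y along the incline from the free-surface line, vertical depth h = y·sinθ with sinθ = 0.743145.
The centroid is at the centre, 0.985 m below the top of the plate, so y_c = 0.712 + 0.985 = 1.697 m and h_c = 1.697 × 0.743145 = 1.26112 m.
A = π(0.985)² = 3.04805 m².
Resultant F = γ·h_c·A = 9.81 × 1.26112 × 3.04805 = 37.7092 kN.

F ≈ 37.7 kN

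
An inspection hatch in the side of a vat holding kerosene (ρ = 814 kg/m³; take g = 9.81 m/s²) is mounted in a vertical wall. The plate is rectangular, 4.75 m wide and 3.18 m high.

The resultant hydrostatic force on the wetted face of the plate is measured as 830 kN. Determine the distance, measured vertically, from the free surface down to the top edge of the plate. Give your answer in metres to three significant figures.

γ = ρg = 814 × 9.81 / 1000 = 7.98534 kN/m³.
A = 4.75 × 3.18 = 15.105 m².
From F = γ·h_c·A, the centroid depth is h_c = 830/(7.98534 × 15.105) = 6.8812 m.
The centroid lies 3.18/2 = 1.59 m below the top edge, so the top edge sits at h_top = 6.8812 − 1.59 = 5.2912 m below the surface.

d_top ≈ 5.29 m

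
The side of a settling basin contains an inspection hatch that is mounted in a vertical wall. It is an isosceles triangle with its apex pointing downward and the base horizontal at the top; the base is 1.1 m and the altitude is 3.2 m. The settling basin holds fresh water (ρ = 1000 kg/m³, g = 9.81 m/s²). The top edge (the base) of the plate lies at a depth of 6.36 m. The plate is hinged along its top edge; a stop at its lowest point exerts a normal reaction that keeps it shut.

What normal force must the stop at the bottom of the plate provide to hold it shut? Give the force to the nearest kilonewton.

P ≈ 46 kN

γ = ρg = 1000 × 9.81 = 9810 N/m³ = 9.81 kN/m³.
With the apex down, the centroid sits h/3 = 3.2/3 = 1.06667 m below the base (the top edge), so the centroid depth is h_c = 6.36 + 1.06667 = 7.42667 m.
A = ½ × 1.1 × 3.2 = 1.76 m².
Resultant F = γ·h_c·A = 9.81 × 7.42667 × 1.76 = 128.226 kN.
I_c = b·h³/36 = 1.1 × 3.2³/36 = 1.00124 m⁴.
Centre of pressure: y_p = y_c + I_c/(y_c·A) = 7.42667 + 1.00124/(7.42667 × 1.76) = 7.42667 + 0.0766005 = 7.50327 m along the plane.
The resultant acts 1.06667 + 0.0766005 = 1.14327 m (along the plate) below the hinge at the top edge, so the moment about the hinge is M = F × 1.14327 = 128.226 × 1.14327 = 146.597 kN·m.
A normal force at the bottom, 3.2 m from the hinge, must supply this moment: P = 146.597/3.2 = 45.8116 kN.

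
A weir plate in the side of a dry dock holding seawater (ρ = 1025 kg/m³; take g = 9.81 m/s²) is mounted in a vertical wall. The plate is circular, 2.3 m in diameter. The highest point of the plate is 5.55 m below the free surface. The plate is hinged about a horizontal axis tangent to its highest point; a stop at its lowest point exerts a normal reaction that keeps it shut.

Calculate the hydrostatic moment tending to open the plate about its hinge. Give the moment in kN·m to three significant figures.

γ = ρg = 1025 × 9.81 / 1000 = 10.05525 kN/m³.
The centroid is at the centre, 1.15 m below the top of the plate, so the centroid depth is h_c = 5.55 + 1.15 = 6.7 m.
A = π(1.15)² = 4.15476 m².
Resultant F = γ·h_c·A = 10.05525 × 6.7 × 4.15476 = 279.907 kN.
I_c = πr⁴/4 = π × 1.15⁴/4 = 1.37367 m⁴.
Centre of pressure: y_p = y_c + I_c/(y_c·A) = 6.7 + 1.37367/(6.7 × 4.15476) = 6.7 + 0.0493471 = 6.74935 m along the plane.
The resultant acts 1.15 + 0.0493471 = 1.19935 m (along the plate) below the hinge at the top edge, so the moment about the hinge is M = F × 1.19935 = 279.907 × 1.19935 = 335.706 kN·m.

M ≈ 336 kN·m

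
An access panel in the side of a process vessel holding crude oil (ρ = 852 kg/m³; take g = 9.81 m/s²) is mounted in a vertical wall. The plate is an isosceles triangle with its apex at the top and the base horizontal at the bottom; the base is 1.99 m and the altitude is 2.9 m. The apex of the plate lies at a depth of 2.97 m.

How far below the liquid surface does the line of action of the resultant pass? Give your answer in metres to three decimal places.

γ = ρg = 852 × 9.81 / 1000 = 8.35812 kN/m³.
With the apex up, the centroid sits 2h/3 = 2 × 2.9/3 = 1.93333 m below the apex, so the centroid depth is h_c = 2.97 + 1.93333 = 4.90333 m.
A = ½ × 1.99 × 2.9 = 2.8855 m².
Resultant F = γ·h_c·A = 8.35812 × 4.90333 × 2.8855 = 118.255 kN.
I_c = b·h³/36 = 1.99 × 2.9³/36 = 1.34817 m⁴.
Centre of pressure: y_p = y_c + I_c/(y_c·A) = 4.90333 + 1.34817/(4.90333 × 2.8855) = 4.90333 + 0.0952867 = 4.99862 m along the plane.

h_p = 4.999 m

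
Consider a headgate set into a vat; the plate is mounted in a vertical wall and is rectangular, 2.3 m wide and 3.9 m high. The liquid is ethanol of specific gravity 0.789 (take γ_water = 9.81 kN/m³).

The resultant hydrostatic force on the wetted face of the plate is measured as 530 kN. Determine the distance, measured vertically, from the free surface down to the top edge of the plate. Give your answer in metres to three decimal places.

d_top ≈ 5.684 m

γ = 0.789 × 9.81 = 7.74009 kN/m³.
A = 2.3 × 3.9 = 8.97 m².
From F = γ·h_c·A, the centroid depth is h_c = 530/(7.74009 × 8.97) = 7.63374 m.
The centroid lies 3.9/2 = 1.95 m below the top edge, so the top edge sits at h_top = 7.63374 − 1.95 = 5.68374 m below the surface.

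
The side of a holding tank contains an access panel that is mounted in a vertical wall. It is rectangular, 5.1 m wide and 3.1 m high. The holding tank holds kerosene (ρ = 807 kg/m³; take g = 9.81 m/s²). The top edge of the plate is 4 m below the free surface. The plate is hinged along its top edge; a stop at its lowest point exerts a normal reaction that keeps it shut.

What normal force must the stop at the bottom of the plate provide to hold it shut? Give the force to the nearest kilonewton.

γ = ρg = 807 × 9.81 / 1000 = 7.91667 kN/m³.
The centroid lies 3.1/2 = 1.55 m below the top edge, so the centroid depth is h_c = 4 + 1.55 = 5.55 m.
A = 5.1 × 3.1 = 15.81 m².
Resultant F = γ·h_c·A = 7.91667 × 5.55 × 15.81 = 694.652 kN.
I_c = b·h³/12 = 5.1 × 3.1³/12 = 12.6612 m⁴.
Centre of pressure: y_p = y_c + I_c/(y_c·A) = 5.55 + 12.6612/(5.55 × 15.81) = 5.55 + 0.144295 = 5.69429 m along the plane.
The resultant acts 1.55 + 0.144295 = 1.6943 m (along the plate) below the hinge at the top edge, so the moment about the hinge is M = F × 1.6943 = 694.652 × 1.6943 = 1176.95 kN·m.
A normal force at the bottom, 3.1 m from the hinge, must supply this moment: P = 1176.95/3.1 = 379.661 kN.

P ≈ 380 kN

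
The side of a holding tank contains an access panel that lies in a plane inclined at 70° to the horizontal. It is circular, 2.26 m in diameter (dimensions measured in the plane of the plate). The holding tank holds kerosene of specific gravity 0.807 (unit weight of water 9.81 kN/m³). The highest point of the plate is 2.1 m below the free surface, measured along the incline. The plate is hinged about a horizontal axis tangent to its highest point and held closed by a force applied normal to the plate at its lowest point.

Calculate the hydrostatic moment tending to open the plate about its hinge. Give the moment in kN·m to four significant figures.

γ = 0.807 × 9.81 = 7.91667 kN/m³.
Let θ = 70° be the plate's angle to the horizontal; measure y along the incline from where the plane meets the free surface. Vertical depth h = y·sinθ with sinθ = 0.939693.
The centroid is at the centre, 1.13 m below the top of the plate, so y_c = 2.1 + 1.13 = 3.23 m and h_c = 3.23 × 0.939693 = 3.03521 m.
A = π(1.13)² = 4.0115 m².
Resultant F = γ·h_c·A = 7.91667 × 3.03521 × 4.0115 = 96.3914 kN.
I_c = πr⁴/4 = π × 1.13⁴/4 = 1.28057 m⁴.
Centre of pressure: y_p = y_c + I_c/(y_c·A) = 3.23 + 1.28057/(3.23 × 4.0115) = 3.23 + 0.0988312 = 3.32883 m along the plane.
The resultant acts 1.13 + 0.0988312 = 1.22883 m (along the plate) below the hinge at the top edge, so the moment about the hinge is M = F × 1.22883 = 96.3914 × 1.22883 = 118.449 kN·m.

M ≈ 118.4 kN·m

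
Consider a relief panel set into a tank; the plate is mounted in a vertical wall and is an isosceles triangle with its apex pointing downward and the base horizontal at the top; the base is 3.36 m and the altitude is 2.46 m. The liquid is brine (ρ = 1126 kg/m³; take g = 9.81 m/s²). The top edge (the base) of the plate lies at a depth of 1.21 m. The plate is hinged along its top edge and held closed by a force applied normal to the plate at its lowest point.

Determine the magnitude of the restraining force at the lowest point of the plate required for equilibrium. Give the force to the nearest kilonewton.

P ≈ 37 kN

γ = ρg = 1126 × 9.81 / 1000 = 11.04606 kN/m³.
With the apex down, the centroid sits h/3 = 2.46/3 = 0.82 m below the base (the top edge), so the centroid depth is h_c = 1.21 + 0.82 = 2.03 m.
A = ½ × 3.36 × 2.46 = 4.1328 m².
Resultant F = γ·h_c·A = 11.04606 × 2.03 × 4.1328 = 92.6718 kN.
I_c = b·h³/36 = 3.36 × 2.46³/36 = 1.38945 m⁴.
Centre of pressure: y_p = y_c + I_c/(y_c·A) = 2.03 + 1.38945/(2.03 × 4.1328) = 2.03 + 0.165616 = 2.19562 m along the plane.
The resultant acts 0.82 + 0.165616 = 0.985616 m (along the plate) below the hinge at the top edge, so the moment about the hinge is M = F × 0.985616 = 92.6718 × 0.985616 = 91.3388 kN·m.
A normal force at the bottom, 2.46 m from the hinge, must supply this moment: P = 91.3388/2.46 = 37.1296 kN.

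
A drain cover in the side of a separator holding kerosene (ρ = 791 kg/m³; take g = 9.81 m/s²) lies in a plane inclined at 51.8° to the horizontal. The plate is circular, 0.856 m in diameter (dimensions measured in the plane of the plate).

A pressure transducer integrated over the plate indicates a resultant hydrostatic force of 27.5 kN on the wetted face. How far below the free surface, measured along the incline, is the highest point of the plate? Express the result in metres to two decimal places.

y_top ≈ 7.41 m

γ = ρg = 791 × 9.81 / 1000 = 7.75971 kN/m³.
A = π(0.428)² = 0.57549 m².
From F = γ·h_c·A, the centroid depth is h_c = 27.5/(7.75971 × 0.57549) = 6.15814 m.
Let θ = 51.8° be the plate's angle to the horizontal; measure y along the incline from where the plane meets the free surface. Vertical depth h = y·sinθ with sinθ = 0.785857.
Along the incline, y_c = h_c/sinθ = 6.15814/0.785857 = 7.83621 m.
The centroid is at the centre, 0.428 m below the top of the plate, so the highest point sits at y_top = 7.83621 − 0.428 = 7.40821 m along the incline.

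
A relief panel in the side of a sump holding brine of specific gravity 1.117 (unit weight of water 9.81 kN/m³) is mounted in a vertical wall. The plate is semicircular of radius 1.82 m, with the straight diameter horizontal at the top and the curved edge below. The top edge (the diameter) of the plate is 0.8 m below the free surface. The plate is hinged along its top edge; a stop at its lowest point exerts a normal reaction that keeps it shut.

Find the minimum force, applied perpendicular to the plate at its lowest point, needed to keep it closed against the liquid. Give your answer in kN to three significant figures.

P ≈ 45.3 kN

γ = 1.117 × 9.81 = 10.95777 kN/m³.
The centroid of a semicircle lies 4r/(3π) = 0.772432 m from the diameter, here below the top edge, so the centroid depth is h_c = 0.8 + 0.772432 = 1.57243 m.
A = πr²/2 = π × 1.82²/2 = 5.20311 m².
Resultant F = γ·h_c·A = 10.95777 × 1.57243 × 5.20311 = 89.6513 kN.
I_c = (π/8 − 8/(9π))·r⁴ = 0.109757 × 1.82⁴ = 1.20425 m⁴.
Centre of pressure: y_p = y_c + I_c/(y_c·A) = 1.57243 + 1.20425/(1.57243 × 5.20311) = 1.57243 + 0.147191 = 1.71962 m along the plane.
The resultant acts 0.772432 + 0.147191 = 0.919623 m (along the plate) below the hinge at the top edge, so the moment about the hinge is M = F × 0.919623 = 89.6513 × 0.919623 = 82.4454 kN·m.
A normal force at the bottom, 1.82 m from the hinge, must supply this moment: P = 82.4454/1.82 = 45.2997 kN.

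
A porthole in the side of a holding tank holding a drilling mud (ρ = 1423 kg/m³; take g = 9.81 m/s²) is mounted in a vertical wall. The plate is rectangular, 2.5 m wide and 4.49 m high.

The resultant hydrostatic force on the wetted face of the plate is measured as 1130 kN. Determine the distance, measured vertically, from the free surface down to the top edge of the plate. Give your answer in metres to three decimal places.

d_top ≈ 4.966 m

γ = ρg = 1423 × 9.81 / 1000 = 13.95963 kN/m³.
A = 2.5 × 4.49 = 11.225 m².
From F = γ·h_c·A, the centroid depth is h_c = 1130/(13.95963 × 11.225) = 7.21138 m.
The centroid lies 4.49/2 = 2.245 m below the top edge, so the top edge sits at h_top = 7.21138 − 2.245 = 4.96638 m below the surface.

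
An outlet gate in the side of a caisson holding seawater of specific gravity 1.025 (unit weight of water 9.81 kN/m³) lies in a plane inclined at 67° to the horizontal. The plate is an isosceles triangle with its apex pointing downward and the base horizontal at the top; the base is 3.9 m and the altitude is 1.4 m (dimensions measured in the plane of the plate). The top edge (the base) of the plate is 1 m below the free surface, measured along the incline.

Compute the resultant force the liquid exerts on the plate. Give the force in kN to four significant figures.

F ≈ 37.06 kN

γ = 1.025 × 9.81 = 10.05525 kN/m³.
Let θ = 67° be the plate's angle to the horizontal; measure y along the incline from where the plane meets the free surface. Vertical depth h = y·sinθ with sinθ = 0.920505.
With the apex down, the centroid sits h/3 = 1.4/3 = 0.466667 m below the base (the top edge), so y_c = 1 + 0.466667 = 1.46667 m and h_c = 1.46667 × 0.920505 = 1.35008 m.
A = ½ × 3.9 × 1.4 = 2.73 m².
Resultant F = γ·h_c·A = 10.05525 × 1.35008 × 2.73 = 37.0608 kN.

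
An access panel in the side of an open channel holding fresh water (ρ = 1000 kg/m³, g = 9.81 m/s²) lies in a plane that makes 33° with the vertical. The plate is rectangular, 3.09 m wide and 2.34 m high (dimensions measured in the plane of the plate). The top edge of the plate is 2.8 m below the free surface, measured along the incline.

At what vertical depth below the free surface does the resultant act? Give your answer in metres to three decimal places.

γ = ρg = 1000 × 9.81 = 9810 N/m³ = 9.81 kN/m³.
The plate makes 33° with the vertical, i.e. θ = 90° − 33° = 57° to the horizontal. Measuring y along the incline from the free-surface line, vertical depth h = y·sinθ with sinθ = 0.838671.
The centroid lies 2.34/2 = 1.17 m below the top edge, so y_c = 2.8 + 1.17 = 3.97 m and h_c = 3.97 × 0.838671 = 3.32952 m.
A = 3.09 × 2.34 = 7.2306 m².
Resultant F = γ·h_c·A = 9.81 × 3.32952 × 7.2306 = 236.17 kN.
I_c = b·h³/12 = 3.09 × 2.34³/12 = 3.29932 m⁴.
Centre of pressure: y_p = y_c + I_c/(y_c·A) = 3.97 + 3.29932/(3.97 × 7.2306) = 3.97 + 0.114937 = 4.08494 m along the plane.
Vertically, h_p = y_p·sinθ = 4.08494 × 0.838671 = 3.42592 m.

h_p = 3.426 m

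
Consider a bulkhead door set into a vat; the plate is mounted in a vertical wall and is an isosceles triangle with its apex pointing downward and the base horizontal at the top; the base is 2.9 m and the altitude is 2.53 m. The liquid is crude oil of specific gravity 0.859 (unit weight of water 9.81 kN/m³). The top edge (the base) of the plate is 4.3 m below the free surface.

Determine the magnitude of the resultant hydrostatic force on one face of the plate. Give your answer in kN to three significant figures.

F ≈ 159 kN

γ = 0.859 × 9.81 = 8.42679 kN/m³.
With the apex down, the centroid sits h/3 = 2.53/3 = 0.843333 m below the base (the top edge), so the centroid depth is h_c = 4.3 + 0.843333 = 5.14333 m.
A = ½ × 2.9 × 2.53 = 3.6685 m².
Resultant F = γ·h_c·A = 8.42679 × 5.14333 × 3.6685 = 158.999 kN.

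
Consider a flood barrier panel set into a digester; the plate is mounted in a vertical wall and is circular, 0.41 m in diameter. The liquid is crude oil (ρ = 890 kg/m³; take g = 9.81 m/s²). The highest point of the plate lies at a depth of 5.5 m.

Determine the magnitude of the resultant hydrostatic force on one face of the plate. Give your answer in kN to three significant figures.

F ≈ 6.58 kN

γ = ρg = 890 × 9.81 / 1000 = 8.7309 kN/m³.
The centroid is at the centre, 0.205 m below the top of the plate, so the centroid depth is h_c = 5.5 + 0.205 = 5.705 m.
A = π(0.205)² = 0.132025 m².
Resultant F = γ·h_c·A = 8.7309 × 5.705 × 0.132025 = 6.57614 kN.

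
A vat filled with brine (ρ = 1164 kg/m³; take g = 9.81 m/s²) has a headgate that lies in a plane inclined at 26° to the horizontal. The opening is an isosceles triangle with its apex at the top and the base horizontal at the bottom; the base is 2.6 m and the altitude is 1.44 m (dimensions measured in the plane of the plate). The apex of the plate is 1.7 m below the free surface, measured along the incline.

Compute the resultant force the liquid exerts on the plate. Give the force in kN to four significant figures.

F ≈ 24.93 kN

γ = ρg = 1164 × 9.81 / 1000 = 11.41884 kN/m³.
Let θ = 26° be the plate's angle to the horizontal; measure y along the incline from where the plane meets the free surface. Vertical depth h = y·sinθ with sinθ = 0.438371.
With the apex up, the centroid sits 2h/3 = 2 × 1.44/3 = 0.96 m below the apex, so y_c = 1.7 + 0.96 = 2.66 m and h_c = 2.66 × 0.438371 = 1.16607 m.
A = ½ × 2.6 × 1.44 = 1.872 m².
Resultant F = γ·h_c·A = 11.41884 × 1.16607 × 1.872 = 24.926 kN.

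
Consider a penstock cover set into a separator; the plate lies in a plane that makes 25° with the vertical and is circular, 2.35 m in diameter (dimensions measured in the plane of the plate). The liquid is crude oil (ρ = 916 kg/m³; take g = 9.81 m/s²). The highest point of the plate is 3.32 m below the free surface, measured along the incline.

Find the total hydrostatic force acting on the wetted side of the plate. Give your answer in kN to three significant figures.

γ = ρg = 916 × 9.81 / 1000 = 8.98596 kN/m³.
The plate makes 25° with the vertical, i.e. θ = 90° − 25° = 65° to the horizontal. Measuring y along the incline from the free-surface line, vertical depth h = y·sinθ with sinθ = 0.906308.
The centroid is at the centre, 1.175 m below the top of the plate, so y_c = 3.32 + 1.175 = 4.495 m and h_c = 4.495 × 0.906308 = 4.07385 m.
A = π(1.175)² = 4.33736 m².
Resultant F = γ·h_c·A = 8.98596 × 4.07385 × 4.33736 = 158.78 kN.

F ≈ 159 kN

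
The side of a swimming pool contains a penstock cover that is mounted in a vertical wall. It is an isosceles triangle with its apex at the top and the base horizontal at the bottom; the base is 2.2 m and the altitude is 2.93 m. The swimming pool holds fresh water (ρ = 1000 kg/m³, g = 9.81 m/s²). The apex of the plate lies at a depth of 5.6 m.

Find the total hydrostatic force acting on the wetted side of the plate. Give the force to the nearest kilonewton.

F ≈ 239 kN

γ = ρg = 1000 × 9.81 = 9810 N/m³ = 9.81 kN/m³.
With the apex up, the centroid sits 2h/3 = 2 × 2.93/3 = 1.95333 m below the apex, so the centroid depth is h_c = 5.6 + 1.95333 = 7.55333 m.
A = ½ × 2.2 × 2.93 = 3.223 m².
Resultant F = γ·h_c·A = 9.81 × 7.55333 × 3.223 = 238.818 kN.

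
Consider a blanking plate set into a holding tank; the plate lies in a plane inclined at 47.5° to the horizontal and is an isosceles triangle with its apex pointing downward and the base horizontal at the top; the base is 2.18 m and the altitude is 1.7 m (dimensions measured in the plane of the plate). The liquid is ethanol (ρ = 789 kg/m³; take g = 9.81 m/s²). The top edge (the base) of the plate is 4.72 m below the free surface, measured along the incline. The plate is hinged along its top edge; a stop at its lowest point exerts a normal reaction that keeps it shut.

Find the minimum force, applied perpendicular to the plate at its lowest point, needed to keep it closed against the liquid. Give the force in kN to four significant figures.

P ≈ 19.63 kN

γ = ρg = 789 × 9.81 / 1000 = 7.74009 kN/m³.
Let θ = 47.5° be the plate's angle to the horizontal; measure y along the incline from where the plane meets the free surface. Vertical depth h = y·sinθ with sinθ = 0.737277.
With the apex down, the centroid sits h/3 = 1.7/3 = 0.566667 m below the base (the top edge), so y_c = 4.72 + 0.566667 = 5.28667 m and h_c = 5.28667 × 0.737277 = 3.89774 m.
A = ½ × 2.18 × 1.7 = 1.853 m².
Resultant F = γ·h_c·A = 7.74009 × 3.89774 × 1.853 = 55.9029 kN.
I_c = b·h³/36 = 2.18 × 1.7³/36 = 0.297509 m⁴.
Centre of pressure: y_p = y_c + I_c/(y_c·A) = 5.28667 + 0.297509/(5.28667 × 1.853) = 5.28667 + 0.0303698 = 5.31704 m along the plane.
The resultant acts 0.566667 + 0.0303698 = 0.597037 m (along the plate) below the hinge at the top edge, so the moment about the hinge is M = F × 0.597037 = 55.9029 × 0.597037 = 33.3761 kN·m.
A normal force at the bottom, 1.7 m from the hinge, must supply this moment: P = 33.3761/1.7 = 19.633 kN.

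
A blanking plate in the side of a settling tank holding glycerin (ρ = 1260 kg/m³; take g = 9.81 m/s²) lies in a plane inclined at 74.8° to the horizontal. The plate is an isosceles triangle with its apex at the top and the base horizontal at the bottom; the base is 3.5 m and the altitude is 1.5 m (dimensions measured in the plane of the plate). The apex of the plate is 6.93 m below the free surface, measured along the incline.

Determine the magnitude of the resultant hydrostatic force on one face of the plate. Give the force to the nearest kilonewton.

F ≈ 248 kN

γ = ρg = 1260 × 9.81 / 1000 = 12.3606 kN/m³.
Let θ = 74.8° be the plate's angle to the horizontal; measure y along the incline from where the plane meets the free surface. Vertical depth h = y·sinθ with sinθ = 0.965016.
With the apex up, the centroid sits 2h/3 = 2 × 1.5/3 = 1 m below the apex, so y_c = 6.93 + 1 = 7.93 m and h_c = 7.93 × 0.965016 = 7.65258 m.
A = ½ × 3.5 × 1.5 = 2.625 m².
Resultant F = γ·h_c·A = 12.3606 × 7.65258 × 2.625 = 248.3 kN.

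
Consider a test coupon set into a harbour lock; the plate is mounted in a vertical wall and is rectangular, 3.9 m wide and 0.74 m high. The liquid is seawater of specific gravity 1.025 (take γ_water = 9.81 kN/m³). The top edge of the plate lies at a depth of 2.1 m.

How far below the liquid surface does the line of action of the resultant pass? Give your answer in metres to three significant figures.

γ = 1.025 × 9.81 = 10.05525 kN/m³.
The centroid lies 0.74/2 = 0.37 m below the top edge, so the centroid depth is h_c = 2.1 + 0.37 = 2.47 m.
A = 3.9 × 0.74 = 2.886 m².
Resultant F = γ·h_c·A = 10.05525 × 2.47 × 2.886 = 71.678 kN.
I_c = b·h³/12 = 3.9 × 0.74³/12 = 0.131698 m⁴.
Centre of pressure: y_p = y_c + I_c/(y_c·A) = 2.47 + 0.131698/(2.47 × 2.886) = 2.47 + 0.0184751 = 2.48848 m along the plane.

h_p = 2.49 m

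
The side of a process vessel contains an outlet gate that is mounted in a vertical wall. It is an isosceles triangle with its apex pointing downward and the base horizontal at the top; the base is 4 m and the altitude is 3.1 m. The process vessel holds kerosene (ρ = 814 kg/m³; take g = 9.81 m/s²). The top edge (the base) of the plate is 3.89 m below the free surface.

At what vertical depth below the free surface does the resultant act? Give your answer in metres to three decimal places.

γ = ρg = 814 × 9.81 / 1000 = 7.98534 kN/m³.
With the apex down, the centroid sits h/3 = 3.1/3 = 1.03333 m below the base (the top edge), so the centroid depth is h_c = 3.89 + 1.03333 = 4.92333 m.
A = ½ × 4 × 3.1 = 6.2 m².
Resultant F = γ·h_c·A = 7.98534 × 4.92333 × 6.2 = 243.75 kN.
I_c = b·h³/36 = 4 × 3.1³/36 = 3.31011 m⁴.
Centre of pressure: y_p = y_c + I_c/(y_c·A) = 4.92333 + 3.31011/(4.92333 × 6.2) = 4.92333 + 0.108441 = 5.03177 m along the plane.

h_p = 5.032 m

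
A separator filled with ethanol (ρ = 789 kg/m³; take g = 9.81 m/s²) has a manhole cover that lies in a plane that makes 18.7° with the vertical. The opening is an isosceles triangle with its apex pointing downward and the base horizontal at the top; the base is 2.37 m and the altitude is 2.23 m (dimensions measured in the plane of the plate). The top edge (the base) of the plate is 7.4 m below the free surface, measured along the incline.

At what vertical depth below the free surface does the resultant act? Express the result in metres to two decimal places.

h_p = 7.75 m

γ = ρg = 789 × 9.81 / 1000 = 7.74009 kN/m³.
The plate makes 18.7° with the vertical, i.e. θ = 90° − 18.7° = 71.3° to the horizontal. Measuring y along the incline from the free-surface line, vertical depth h = y·sinθ with sinθ = 0.947210.
With the apex down, the centroid sits h/3 = 2.23/3 = 0.743333 m below the base (the top edge), so y_c = 7.4 + 0.743333 = 8.14333 m and h_c = 8.14333 × 0.947210 = 7.71344 m.
A = ½ × 2.37 × 2.23 = 2.64255 m².
Resultant F = γ·h_c·A = 7.74009 × 7.71344 × 2.64255 = 157.767 kN.
I_c = b·h³/36 = 2.37 × 2.23³/36 = 0.730063 m⁴.
Centre of pressure: y_p = y_c + I_c/(y_c·A) = 8.14333 + 0.730063/(8.14333 × 2.64255) = 8.14333 + 0.0339262 = 8.17726 m along the plane.
Vertically, h_p = y_p·sinθ = 8.17726 × 0.947210 = 7.74558 m.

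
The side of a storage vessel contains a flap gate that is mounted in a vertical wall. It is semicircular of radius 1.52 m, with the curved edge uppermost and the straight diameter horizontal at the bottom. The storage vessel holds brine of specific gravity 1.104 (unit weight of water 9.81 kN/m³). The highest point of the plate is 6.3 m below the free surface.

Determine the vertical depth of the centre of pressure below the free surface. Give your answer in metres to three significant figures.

h_p = 7.20 m

γ = 1.104 × 9.81 = 10.83024 kN/m³.
The centroid lies 4r/(3π) = 0.645108 m above the diameter, so r − 4r/(3π) = 1.52 − 0.645108 = 0.874892 m below the topmost point, so the centroid depth is h_c = 6.3 + 0.874892 = 7.17489 m.
A = πr²/2 = π × 1.52²/2 = 3.62917 m².
Resultant F = γ·h_c·A = 10.83024 × 7.17489 × 3.62917 = 282.007 kN.
I_c = (π/8 − 8/(9π))·r⁴ = 0.109757 × 1.52⁴ = 0.585877 m⁴.
Centre of pressure: y_p = y_c + I_c/(y_c·A) = 7.17489 + 0.585877/(7.17489 × 3.62917) = 7.17489 + 0.0225001 = 7.19739 m along the plane.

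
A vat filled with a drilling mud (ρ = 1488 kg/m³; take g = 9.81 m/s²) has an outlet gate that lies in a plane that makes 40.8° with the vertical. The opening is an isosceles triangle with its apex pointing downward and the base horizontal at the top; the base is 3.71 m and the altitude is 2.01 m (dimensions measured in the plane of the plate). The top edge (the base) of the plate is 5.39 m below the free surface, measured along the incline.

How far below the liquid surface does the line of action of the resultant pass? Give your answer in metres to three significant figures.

h_p = 4.62 m

γ = ρg = 1488 × 9.81 / 1000 = 14.59728 kN/m³.
The plate makes 40.8° with the vertical, i.e. θ = 90° − 40.8° = 49.2° to the horizontal. Measuring y along the incline from the free-surface line, vertical depth h = y·sinθ with sinθ = 0.756995.
With the apex down, the centroid sits h/3 = 2.01/3 = 0.67 m below the base (the top edge), so y_c = 5.39 + 0.67 = 6.06 m and h_c = 6.06 × 0.756995 = 4.58739 m.
A = ½ × 3.71 × 2.01 = 3.72855 m².
Resultant F = γ·h_c·A = 14.59728 × 4.58739 × 3.72855 = 249.676 kN.
I_c = b·h³/36 = 3.71 × 2.01³/36 = 0.836873 m⁴.
Centre of pressure: y_p = y_c + I_c/(y_c·A) = 6.06 + 0.836873/(6.06 × 3.72855) = 6.06 + 0.037038 = 6.09704 m along the plane.
Vertically, h_p = y_p·sinθ = 6.09704 × 0.756995 = 4.61543 m.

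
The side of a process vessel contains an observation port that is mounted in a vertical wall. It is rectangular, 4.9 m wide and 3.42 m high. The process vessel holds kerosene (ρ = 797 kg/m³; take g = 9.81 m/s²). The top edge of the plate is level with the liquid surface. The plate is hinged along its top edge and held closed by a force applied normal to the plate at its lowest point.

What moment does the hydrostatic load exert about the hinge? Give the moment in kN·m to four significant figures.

M ≈ 510.8 kN·m

γ = ρg = 797 × 9.81 / 1000 = 7.81857 kN/m³.
The centroid lies 3.42/2 = 1.71 m below the top edge, so the centroid depth is h_c = 1.71 m.
A = 4.9 × 3.42 = 16.758 m².
Resultant F = γ·h_c·A = 7.81857 × 1.71 × 16.758 = 224.05 kN.
I_c = b·h³/12 = 4.9 × 3.42³/12 = 16.334 m⁴.
Centre of pressure: y_p = y_c + I_c/(y_c·A) = 1.71 + 16.334/(1.71 × 16.758) = 1.71 + 0.569999 = 2.28 m along the plane.
The resultant acts 1.71 + 0.569999 = 2.28 m (along the plate) below the hinge at the top edge, so the moment about the hinge is M = F × 2.28 = 224.05 × 2.28 = 510.834 kN·m.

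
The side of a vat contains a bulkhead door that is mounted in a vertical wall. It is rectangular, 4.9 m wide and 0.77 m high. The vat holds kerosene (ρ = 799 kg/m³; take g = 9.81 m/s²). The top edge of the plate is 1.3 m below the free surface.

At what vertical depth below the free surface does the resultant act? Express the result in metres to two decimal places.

γ = ρg = 799 × 9.81 / 1000 = 7.83819 kN/m³.
The centroid lies 0.77/2 = 0.385 m below the top edge, so the centroid depth is h_c = 1.3 + 0.385 = 1.685 m.
A = 4.9 × 0.77 = 3.773 m².
Resultant F = γ·h_c·A = 7.83819 × 1.685 × 3.773 = 49.8313 kN.
I_c = b·h³/12 = 4.9 × 0.77³/12 = 0.186418 m⁴.
Centre of pressure: y_p = y_c + I_c/(y_c·A) = 1.685 + 0.186418/(1.685 × 3.773) = 1.685 + 0.0293225 = 1.71432 m along the plane.

h_p = 1.71 m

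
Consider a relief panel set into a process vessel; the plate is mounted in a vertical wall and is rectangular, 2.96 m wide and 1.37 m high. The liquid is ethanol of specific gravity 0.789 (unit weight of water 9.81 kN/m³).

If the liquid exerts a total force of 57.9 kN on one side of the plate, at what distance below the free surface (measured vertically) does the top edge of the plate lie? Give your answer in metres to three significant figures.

d_top ≈ 1.16 m

γ = 0.789 × 9.81 = 7.74009 kN/m³.
A = 2.96 × 1.37 = 4.0552 m².
From F = γ·h_c·A, the centroid depth is h_c = 57.9/(7.74009 × 4.0552) = 1.84468 m.
The centroid lies 1.37/2 = 0.685 m below the top edge, so the top edge sits at h_top = 1.84468 − 0.685 = 1.15968 m below the surface.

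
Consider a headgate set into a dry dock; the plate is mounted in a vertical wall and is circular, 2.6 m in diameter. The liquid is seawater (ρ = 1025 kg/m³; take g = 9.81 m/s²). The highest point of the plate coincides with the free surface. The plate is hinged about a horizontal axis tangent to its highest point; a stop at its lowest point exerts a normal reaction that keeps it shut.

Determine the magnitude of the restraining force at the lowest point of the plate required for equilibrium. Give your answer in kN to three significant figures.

γ = ρg = 1025 × 9.81 / 1000 = 10.05525 kN/m³.
The centroid is at the centre, 1.3 m below the top of the plate, so the centroid depth is h_c = 1.3 m.
A = π(1.3)² = 5.30929 m².
Resultant F = γ·h_c·A = 10.05525 × 1.3 × 5.30929 = 69.4021 kN.
I_c = πr⁴/4 = π × 1.3⁴/4 = 2.24318 m⁴.
Centre of pressure: y_p = y_c + I_c/(y_c·A) = 1.3 + 2.24318/(1.3 × 5.30929) = 1.3 + 0.325001 = 1.625 m along the plane.
The resultant acts 1.3 + 0.325001 = 1.625 m (along the plate) below the hinge at the top edge, so the moment about the hinge is M = F × 1.625 = 69.4021 × 1.625 = 112.778 kN·m.
A normal force at the bottom, 2.6 m from the hinge, must supply this moment: P = 112.778/2.6 = 43.3762 kN.

P ≈ 43.4 kN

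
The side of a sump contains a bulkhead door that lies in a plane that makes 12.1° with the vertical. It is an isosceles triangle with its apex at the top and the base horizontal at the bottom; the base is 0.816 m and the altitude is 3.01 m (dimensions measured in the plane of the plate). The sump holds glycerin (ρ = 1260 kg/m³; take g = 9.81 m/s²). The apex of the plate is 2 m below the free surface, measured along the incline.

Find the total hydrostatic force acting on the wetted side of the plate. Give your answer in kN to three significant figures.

F ≈ 59.5 kN

γ = ρg = 1260 × 9.81 / 1000 = 12.3606 kN/m³.
The plate makes 12.1° with the vertical, i.e. θ = 90° − 12.1° = 77.9° to the horizontal. Measuring y along the incline from the free-surface line, vertical depth h = y·sinθ with sinθ = 0.977783.
With the apex up, the centroid sits 2h/3 = 2 × 3.01/3 = 2.00667 m below the apex, so y_c = 2 + 2.00667 = 4.00667 m and h_c = 4.00667 × 0.977783 = 3.91765 m.
A = ½ × 0.816 × 3.01 = 1.22808 m².
Resultant F = γ·h_c·A = 12.3606 × 3.91765 × 1.22808 = 59.4692 kN.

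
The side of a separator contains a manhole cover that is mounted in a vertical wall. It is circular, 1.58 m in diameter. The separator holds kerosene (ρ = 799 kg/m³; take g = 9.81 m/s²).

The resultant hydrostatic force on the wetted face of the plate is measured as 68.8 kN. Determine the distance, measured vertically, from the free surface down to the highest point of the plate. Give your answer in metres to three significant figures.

γ = ρg = 799 × 9.81 / 1000 = 7.83819 kN/m³.
A = π(0.79)² = 1.96067 m².
From F = γ·h_c·A, the centroid depth is h_c = 68.8/(7.83819 × 1.96067) = 4.4768 m.
The centroid is at the centre, 0.79 m below the top of the plate, so the highest point sits at h_top = 4.4768 − 0.79 = 3.6868 m below the surface.

d_top ≈ 3.69 m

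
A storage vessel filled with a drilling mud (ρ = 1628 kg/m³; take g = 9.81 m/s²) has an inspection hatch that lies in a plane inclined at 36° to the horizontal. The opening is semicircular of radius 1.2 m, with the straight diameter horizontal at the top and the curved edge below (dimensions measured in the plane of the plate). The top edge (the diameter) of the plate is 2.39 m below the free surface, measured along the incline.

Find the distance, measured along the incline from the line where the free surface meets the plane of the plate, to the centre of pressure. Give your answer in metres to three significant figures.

γ = ρg = 1628 × 9.81 / 1000 = 15.97068 kN/m³.
Let θ = 36° be the plate's angle to the horizontal; measure y along the incline from where the plane meets the free surface. Vertical depth h = y·sinθ with sinθ = 0.587785.
The centroid of a semicircle lies 4r/(3π) = 0.509296 m from the diameter, here below the top edge, so y_c = 2.39 + 0.509296 = 2.8993 m and h_c = 2.8993 × 0.587785 = 1.70417 m.
A = πr²/2 = π × 1.2²/2 = 2.26195 m².
Resultant F = γ·h_c·A = 15.97068 × 1.70417 × 2.26195 = 61.5629 kN.
I_c = (π/8 − 8/(9π))·r⁴ = 0.109757 × 1.2⁴ = 0.227592 m⁴.
Centre of pressure: y_p = y_c + I_c/(y_c·A) = 2.8993 + 0.227592/(2.8993 × 2.26195) = 2.8993 + 0.0347041 = 2.934 m along the plane.

y_p = 2.93 m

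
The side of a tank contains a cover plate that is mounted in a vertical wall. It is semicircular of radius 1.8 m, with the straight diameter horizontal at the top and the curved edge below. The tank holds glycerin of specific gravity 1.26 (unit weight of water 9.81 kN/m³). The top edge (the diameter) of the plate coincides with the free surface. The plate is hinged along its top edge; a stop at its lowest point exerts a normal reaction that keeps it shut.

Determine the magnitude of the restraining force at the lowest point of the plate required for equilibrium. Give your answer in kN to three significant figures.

γ = 1.26 × 9.81 = 12.3606 kN/m³.
The centroid of a semicircle lies 4r/(3π) = 0.763944 m from the diameter, here below the top edge, so the centroid depth is h_c = 0.763944 m.
A = πr²/2 = π × 1.8²/2 = 5.08938 m².
Resultant F = γ·h_c·A = 12.3606 × 0.763944 × 5.08938 = 48.058 kN.
I_c = (π/8 − 8/(9π))·r⁴ = 0.109757 × 1.8⁴ = 1.15219 m⁴.
Centre of pressure: y_p = y_c + I_c/(y_c·A) = 0.763944 + 1.15219/(0.763944 × 5.08938) = 0.763944 + 0.296345 = 1.06029 m along the plane.
The resultant acts 0.763944 + 0.296345 = 1.06029 m (along the plate) below the hinge at the top edge, so the moment about the hinge is M = F × 1.06029 = 48.058 × 1.06029 = 50.9554 kN·m.
A normal force at the bottom, 1.8 m from the hinge, must supply this moment: P = 50.9554/1.8 = 28.3086 kN.

P ≈ 28.3 kN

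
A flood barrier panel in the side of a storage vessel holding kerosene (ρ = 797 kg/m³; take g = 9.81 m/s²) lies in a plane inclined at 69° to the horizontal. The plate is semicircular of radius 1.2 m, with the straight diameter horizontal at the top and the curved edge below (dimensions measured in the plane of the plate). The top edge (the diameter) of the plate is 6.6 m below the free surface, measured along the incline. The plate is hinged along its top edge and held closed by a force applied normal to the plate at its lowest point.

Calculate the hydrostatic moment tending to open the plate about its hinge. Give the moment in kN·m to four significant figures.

M ≈ 61.44 kN·m

γ = ρg = 797 × 9.81 / 1000 = 7.81857 kN/m³.
Let θ = 69° be the plate's angle to the horizontal; measure y along the incline from where the plane meets the free surface. Vertical depth h = y·sinθ with sinθ = 0.933580.
The centroid of a semicircle lies 4r/(3π) = 0.509296 m from the diameter, here below the top edge, so y_c = 6.6 + 0.509296 = 7.1093 m and h_c = 7.1093 × 0.933580 = 6.6371 m.
A = πr²/2 = π × 1.2²/2 = 2.26195 m².
Resultant F = γ·h_c·A = 7.81857 × 6.6371 × 2.26195 = 117.379 kN.
I_c = (π/8 − 8/(9π))·r⁴ = 0.109757 × 1.2⁴ = 0.227592 m⁴.
Centre of pressure: y_p = y_c + I_c/(y_c·A) = 7.1093 + 0.227592/(7.1093 × 2.26195) = 7.1093 + 0.014153 = 7.12345 m along the plane.
The resultant acts 0.509296 + 0.014153 = 0.523449 m (along the plate) below the hinge at the top edge, so the moment about the hinge is M = F × 0.523449 = 117.379 × 0.523449 = 61.4419 kN·m.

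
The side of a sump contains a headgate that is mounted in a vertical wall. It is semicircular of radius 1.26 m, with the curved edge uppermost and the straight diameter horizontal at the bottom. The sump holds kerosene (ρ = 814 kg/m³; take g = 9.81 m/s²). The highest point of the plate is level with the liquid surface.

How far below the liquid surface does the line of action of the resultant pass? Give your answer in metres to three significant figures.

h_p = 0.878 m

γ = ρg = 814 × 9.81 / 1000 = 7.98534 kN/m³.
The centroid lies 4r/(3π) = 0.534761 m above the diameter, so r − 4r/(3π) = 1.26 − 0.534761 = 0.725239 m below the topmost point, so the centroid depth is h_c = 0.725239 m.
A = πr²/2 = π × 1.26²/2 = 2.4938 m².
Resultant F = γ·h_c·A = 7.98534 × 0.725239 × 2.4938 = 14.4423 kN.
I_c = (π/8 − 8/(9π))·r⁴ = 0.109757 × 1.26⁴ = 0.27664 m⁴.
Centre of pressure: y_p = y_c + I_c/(y_c·A) = 0.725239 + 0.27664/(0.725239 × 2.4938) = 0.725239 + 0.152958 = 0.878197 m along the plane.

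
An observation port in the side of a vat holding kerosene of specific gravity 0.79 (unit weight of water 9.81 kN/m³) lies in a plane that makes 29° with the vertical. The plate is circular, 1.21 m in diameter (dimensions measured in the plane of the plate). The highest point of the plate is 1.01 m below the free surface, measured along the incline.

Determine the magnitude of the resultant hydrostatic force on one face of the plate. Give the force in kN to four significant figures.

F ≈ 12.59 kN

γ = 0.79 × 9.81 = 7.7499 kN/m³.
The plate makes 29° with the vertical, i.e. θ = 90° − 29° = 61° to the horizontal. Measuring y along the incline from the free-surface line, vertical depth h = y·sinθ with sinθ = 0.874620.
The centroid is at the centre, 0.605 m below the top of the plate, so y_c = 1.01 + 0.605 = 1.615 m and h_c = 1.615 × 0.874620 = 1.41251 m.
A = π(0.605)² = 1.1499 m².
Resultant F = γ·h_c·A = 7.7499 × 1.41251 × 1.1499 = 12.5877 kN.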